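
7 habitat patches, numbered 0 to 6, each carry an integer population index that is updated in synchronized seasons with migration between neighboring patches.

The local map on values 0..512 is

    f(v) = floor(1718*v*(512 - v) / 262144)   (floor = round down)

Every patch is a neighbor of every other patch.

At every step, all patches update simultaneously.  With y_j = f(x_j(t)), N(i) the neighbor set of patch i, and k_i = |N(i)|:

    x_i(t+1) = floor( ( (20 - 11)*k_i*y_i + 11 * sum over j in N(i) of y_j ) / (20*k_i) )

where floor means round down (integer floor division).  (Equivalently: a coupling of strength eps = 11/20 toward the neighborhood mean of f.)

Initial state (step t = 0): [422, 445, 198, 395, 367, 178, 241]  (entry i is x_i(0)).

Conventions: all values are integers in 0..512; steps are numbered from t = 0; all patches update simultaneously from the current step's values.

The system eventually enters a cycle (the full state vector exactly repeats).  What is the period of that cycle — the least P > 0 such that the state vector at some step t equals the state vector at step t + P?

Simulating step by step:
t=0: [422, 445, 198, 395, 367, 178, 241]
t=1: [301, 282, 358, 320, 337, 351, 365]
t=2: [397, 400, 377, 392, 386, 381, 374]
t=3: [310, 308, 322, 313, 317, 320, 324]
t=4: [406, 407, 403, 406, 405, 403, 402]
t=5: [283, 282, 285, 283, 284, 285, 286]
t=6: [423, 424, 423, 423, 423, 423, 423]
t=7: [245, 245, 245, 245, 245, 245, 245]
t=8: [428, 428, 428, 428, 428, 428, 428]
t=9: [235, 235, 235, 235, 235, 235, 235]
t=10: [426, 426, 426, 426, 426, 426, 426]
t=11: [240, 240, 240, 240, 240, 240, 240]
t=12: [427, 427, 427, 427, 427, 427, 427]
t=13: [237, 237, 237, 237, 237, 237, 237]
t=14: [427, 427, 427, 427, 427, 427, 427]

Answer: 2
Key observation: The state at step 12, [427, 427, 427, 427, 427, 427, 427], reappears at step 14 — and no state repeats earlier — so the cycle the system enters has period 2.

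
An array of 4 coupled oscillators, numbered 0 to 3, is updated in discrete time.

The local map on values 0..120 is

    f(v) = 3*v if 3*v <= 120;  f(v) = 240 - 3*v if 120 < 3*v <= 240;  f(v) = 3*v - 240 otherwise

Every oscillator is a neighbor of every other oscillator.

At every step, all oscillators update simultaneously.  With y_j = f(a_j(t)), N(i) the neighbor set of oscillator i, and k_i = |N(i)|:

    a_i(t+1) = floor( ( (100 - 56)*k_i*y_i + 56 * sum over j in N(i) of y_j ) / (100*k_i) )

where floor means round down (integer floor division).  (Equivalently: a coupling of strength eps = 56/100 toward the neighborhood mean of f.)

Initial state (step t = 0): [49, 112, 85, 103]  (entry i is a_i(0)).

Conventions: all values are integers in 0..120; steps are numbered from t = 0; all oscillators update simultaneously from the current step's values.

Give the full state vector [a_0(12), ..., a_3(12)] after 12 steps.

Simulating step by step:
t=0: [49, 112, 85, 103]
t=1: [74, 75, 54, 68]
t=2: [32, 31, 47, 36]
t=3: [98, 97, 99, 101]
t=4: [55, 54, 56, 57]
t=5: [73, 74, 73, 72]
t=6: [21, 20, 21, 21]
t=7: [62, 61, 62, 62]
t=8: [54, 55, 54, 54]
t=9: [77, 76, 77, 77]
t=10: [9, 10, 9, 9]
t=11: [27, 28, 27, 27]
t=12: [81, 82, 81, 81]

Answer: [81, 82, 81, 81]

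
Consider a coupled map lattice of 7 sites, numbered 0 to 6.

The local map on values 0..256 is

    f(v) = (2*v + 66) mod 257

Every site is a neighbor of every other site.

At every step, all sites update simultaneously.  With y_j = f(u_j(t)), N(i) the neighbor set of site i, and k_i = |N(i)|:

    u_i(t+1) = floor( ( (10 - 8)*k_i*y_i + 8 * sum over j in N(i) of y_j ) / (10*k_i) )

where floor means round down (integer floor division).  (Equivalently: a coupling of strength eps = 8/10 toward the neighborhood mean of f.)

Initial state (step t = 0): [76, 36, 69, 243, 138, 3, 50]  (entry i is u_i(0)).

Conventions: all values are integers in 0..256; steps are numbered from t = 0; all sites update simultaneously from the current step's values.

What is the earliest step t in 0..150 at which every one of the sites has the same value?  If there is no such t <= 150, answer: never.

Answer: 3
Key observation: Synchronization is absorbing here: once all sites are equal they stay equal, and step 3 is the first all-equal step.

Derivation:
t=0: [76, 36, 69, 243, 138, 3, 50]  (not all equal)
t=1: [137, 132, 136, 125, 128, 127, 133]  (not all equal)
t=2: [72, 71, 71, 70, 70, 70, 71]  (not all equal)
t=3: [207, 207, 207, 207, 207, 207, 207]  (all equal)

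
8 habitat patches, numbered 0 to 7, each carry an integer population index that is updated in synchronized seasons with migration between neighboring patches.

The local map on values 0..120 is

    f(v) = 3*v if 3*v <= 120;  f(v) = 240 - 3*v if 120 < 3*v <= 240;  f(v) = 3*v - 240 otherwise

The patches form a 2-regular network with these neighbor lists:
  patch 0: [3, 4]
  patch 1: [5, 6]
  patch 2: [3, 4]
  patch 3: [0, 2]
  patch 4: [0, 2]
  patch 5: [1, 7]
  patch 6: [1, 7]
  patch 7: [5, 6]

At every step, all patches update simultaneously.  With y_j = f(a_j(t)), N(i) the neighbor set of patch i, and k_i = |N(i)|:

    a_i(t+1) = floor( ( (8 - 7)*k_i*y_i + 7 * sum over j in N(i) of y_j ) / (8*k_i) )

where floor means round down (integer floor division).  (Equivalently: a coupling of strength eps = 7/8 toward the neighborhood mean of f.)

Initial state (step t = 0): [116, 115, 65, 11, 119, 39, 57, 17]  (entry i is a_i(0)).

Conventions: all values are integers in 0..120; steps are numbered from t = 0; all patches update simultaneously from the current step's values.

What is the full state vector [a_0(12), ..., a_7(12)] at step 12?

Answer: [57, 61, 57, 57, 57, 34, 34, 61]

Derivation:
t=0: [116, 115, 65, 11, 119, 39, 57, 17]
t=1: [79, 94, 71, 71, 81, 82, 76, 87]
t=2: [13, 13, 16, 16, 13, 28, 29, 10]
t=3: [42, 79, 44, 44, 42, 40, 41, 78]
t=4: [111, 104, 110, 110, 111, 18, 18, 104]
t=5: [91, 56, 91, 91, 91, 69, 69, 56]
t=6: [33, 37, 33, 33, 33, 67, 67, 37]
t=7: [99, 48, 99, 99, 99, 102, 102, 48]
t=8: [57, 69, 57, 57, 57, 92, 92, 69]
t=9: [69, 35, 69, 69, 69, 33, 33, 35]
t=10: [33, 99, 33, 33, 33, 104, 104, 99]
t=11: [99, 70, 99, 99, 99, 58, 58, 70]
t=12: [57, 61, 57, 57, 57, 34, 34, 61]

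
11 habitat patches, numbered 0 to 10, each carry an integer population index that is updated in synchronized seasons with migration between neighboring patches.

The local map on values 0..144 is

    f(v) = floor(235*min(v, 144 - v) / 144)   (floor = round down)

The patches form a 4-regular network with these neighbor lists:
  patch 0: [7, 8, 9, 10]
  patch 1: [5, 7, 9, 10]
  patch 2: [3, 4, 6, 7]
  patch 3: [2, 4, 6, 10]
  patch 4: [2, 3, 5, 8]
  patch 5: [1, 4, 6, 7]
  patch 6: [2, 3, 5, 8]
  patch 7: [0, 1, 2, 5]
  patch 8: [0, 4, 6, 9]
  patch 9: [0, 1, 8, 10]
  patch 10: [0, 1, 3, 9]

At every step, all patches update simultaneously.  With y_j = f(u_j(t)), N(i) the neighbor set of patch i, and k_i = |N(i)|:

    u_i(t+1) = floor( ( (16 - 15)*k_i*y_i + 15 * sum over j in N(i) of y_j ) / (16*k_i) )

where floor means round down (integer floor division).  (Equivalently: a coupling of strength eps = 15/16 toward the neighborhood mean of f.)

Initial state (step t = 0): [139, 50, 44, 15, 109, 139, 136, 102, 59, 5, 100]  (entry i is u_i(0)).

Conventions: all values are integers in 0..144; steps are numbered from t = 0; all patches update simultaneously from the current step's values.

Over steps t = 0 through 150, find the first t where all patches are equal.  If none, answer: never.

Answer: never
Key observation: The state at step 11 reappears at step 13 — the system is in a cycle of period 2 from step 11 on.  No step 0..13 is synchronized, and the cycle repeats forever, so no step up to 150 (or ever) has all patches equal.

Derivation:
t=0: [139, 50, 44, 15, 109, 139, 136, 102, 59, 5, 100]  (not all equal)
t=1: [57, 41, 42, 51, 50, 51, 47, 43, 26, 60, 32]  (not all equal)
t=2: [66, 74, 76, 70, 69, 73, 69, 77, 83, 65, 82]  (not all equal)
t=3: [103, 108, 111, 109, 109, 111, 109, 111, 108, 105, 109]  (not all equal)
t=4: [58, 56, 55, 56, 55, 56, 55, 57, 60, 59, 60]  (not all equal)
t=5: [95, 94, 90, 91, 91, 90, 91, 91, 92, 94, 93]  (not all equal)
t=6: [83, 84, 86, 85, 86, 84, 86, 84, 83, 81, 81]  (not all equal)
t=7: [99, 99, 95, 96, 96, 95, 96, 96, 97, 99, 98]  (not all equal)
t=8: [75, 76, 78, 77, 78, 76, 78, 76, 75, 74, 74]  (not all equal)
t=9: [112, 111, 108, 108, 109, 108, 109, 109, 110, 112, 111]  (not all equal)
t=10: [54, 54, 57, 56, 57, 56, 57, 55, 54, 53, 53]  (not all equal)
t=11: [87, 88, 91, 91, 90, 90, 90, 89, 89, 87, 88]  (not all equal)
t=12: [90, 90, 87, 88, 87, 88, 87, 89, 90, 91, 90]  (not all equal)
t=13: [87, 88, 91, 91, 90, 90, 90, 89, 89, 87, 88]  (not all equal)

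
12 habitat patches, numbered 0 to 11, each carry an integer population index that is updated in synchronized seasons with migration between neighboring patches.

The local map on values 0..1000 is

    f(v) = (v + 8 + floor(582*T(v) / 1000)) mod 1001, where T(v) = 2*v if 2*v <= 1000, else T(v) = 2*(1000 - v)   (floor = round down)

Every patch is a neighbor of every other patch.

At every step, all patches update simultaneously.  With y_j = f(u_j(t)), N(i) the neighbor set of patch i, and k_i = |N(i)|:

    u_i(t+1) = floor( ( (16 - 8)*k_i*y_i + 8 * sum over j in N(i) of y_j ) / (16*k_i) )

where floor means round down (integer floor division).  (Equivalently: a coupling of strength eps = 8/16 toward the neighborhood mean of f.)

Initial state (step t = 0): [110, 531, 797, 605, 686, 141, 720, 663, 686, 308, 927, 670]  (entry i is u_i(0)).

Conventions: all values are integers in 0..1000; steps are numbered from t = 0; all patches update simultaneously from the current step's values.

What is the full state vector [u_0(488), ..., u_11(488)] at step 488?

Simulating step by step:
t=0: [110, 531, 797, 605, 686, 141, 720, 663, 686, 308, 927, 670]
t=1: [190, 116, 97, 111, 105, 221, 102, 107, 105, 385, 87, 106]
t=2: [365, 292, 273, 287, 281, 395, 278, 283, 281, 556, 263, 282]
t=3: [692, 620, 601, 615, 610, 721, 606, 611, 610, 365, 592, 610]
t=4: [95, 101, 102, 101, 101, 93, 102, 101, 101, 432, 103, 101]
t=5: [251, 257, 258, 257, 257, 249, 258, 257, 257, 583, 259, 257]
t=6: [534, 540, 541, 540, 540, 532, 541, 540, 540, 318, 542, 540]
t=7: [110, 110, 110, 110, 110, 110, 110, 110, 110, 389, 110, 110]
t=8: [273, 273, 273, 273, 273, 273, 273, 273, 273, 547, 273, 273]
t=9: [574, 574, 574, 574, 574, 574, 574, 574, 574, 339, 574, 574]
t=10: [106, 106, 106, 106, 106, 106, 106, 106, 106, 408, 106, 106]
t=11: [266, 266, 266, 266, 266, 266, 266, 266, 266, 563, 266, 266]
t=12: [560, 560, 560, 560, 560, 560, 560, 560, 560, 330, 560, 560]
t=13: [108, 108, 108, 108, 108, 108, 108, 108, 108, 400, 108, 108]
t=14: [269, 269, 269, 269, 269, 269, 269, 269, 269, 557, 269, 269]
t=15: [566, 566, 566, 566, 566, 566, 566, 566, 566, 334, 566, 566]
t=16: [107, 107, 107, 107, 107, 107, 107, 107, 107, 404, 107, 107]
t=17: [268, 268, 268, 268, 268, 268, 268, 268, 268, 560, 268, 268]
t=18: [563, 563, 563, 563, 563, 563, 563, 563, 563, 333, 563, 563]
t=19: [107, 107, 107, 107, 107, 107, 107, 107, 107, 403, 107, 107]
t=20: [268, 268, 268, 268, 268, 268, 268, 268, 268, 559, 268, 268]
t=21: [563, 563, 563, 563, 563, 563, 563, 563, 563, 333, 563, 563]

Answer: [268, 268, 268, 268, 268, 268, 268, 268, 268, 559, 268, 268]
Key observation: The state at step 18, [563, 563, 563, 563, 563, 563, 563, 563, 563, 333, 563, 563], reappears at step 21: the system is in a cycle of period 3 from step 18 on.  Therefore the state at step 488 equals the state at step 18 + ((488 - 18) mod 3) = 20, which is [268, 268, 268, 268, 268, 268, 268, 268, 268, 559, 268, 268].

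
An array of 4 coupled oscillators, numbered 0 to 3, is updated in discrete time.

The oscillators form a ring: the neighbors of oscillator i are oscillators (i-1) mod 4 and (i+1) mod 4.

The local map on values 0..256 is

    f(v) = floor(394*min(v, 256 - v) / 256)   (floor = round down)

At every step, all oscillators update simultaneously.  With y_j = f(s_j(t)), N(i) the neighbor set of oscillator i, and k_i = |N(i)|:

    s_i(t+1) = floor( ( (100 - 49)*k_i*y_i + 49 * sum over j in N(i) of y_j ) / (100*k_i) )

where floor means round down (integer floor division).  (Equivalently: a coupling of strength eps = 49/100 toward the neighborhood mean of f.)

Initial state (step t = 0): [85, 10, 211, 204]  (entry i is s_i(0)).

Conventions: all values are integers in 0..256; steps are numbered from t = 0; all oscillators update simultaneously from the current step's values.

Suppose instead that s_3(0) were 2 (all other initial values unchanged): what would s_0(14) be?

Simulating step by step:
t=0: [85, 10, 211, 2]
t=1: [70, 56, 39, 50]
t=2: [94, 84, 70, 79]
t=3: [134, 127, 115, 123]
t=4: [189, 188, 183, 185]
t=5: [104, 105, 109, 108]
t=6: [161, 162, 165, 164]
t=7: [144, 143, 141, 141]
t=8: [173, 173, 175, 175]
t=9: [126, 126, 124, 124]
t=10: [192, 192, 190, 190]
t=11: [98, 98, 100, 100]
t=12: [150, 150, 152, 152]
t=13: [162, 162, 160, 160]
t=14: [144, 144, 146, 146]

Answer: s_0(14) = 144
Key observation: This trace re-runs the system from the modified initial state.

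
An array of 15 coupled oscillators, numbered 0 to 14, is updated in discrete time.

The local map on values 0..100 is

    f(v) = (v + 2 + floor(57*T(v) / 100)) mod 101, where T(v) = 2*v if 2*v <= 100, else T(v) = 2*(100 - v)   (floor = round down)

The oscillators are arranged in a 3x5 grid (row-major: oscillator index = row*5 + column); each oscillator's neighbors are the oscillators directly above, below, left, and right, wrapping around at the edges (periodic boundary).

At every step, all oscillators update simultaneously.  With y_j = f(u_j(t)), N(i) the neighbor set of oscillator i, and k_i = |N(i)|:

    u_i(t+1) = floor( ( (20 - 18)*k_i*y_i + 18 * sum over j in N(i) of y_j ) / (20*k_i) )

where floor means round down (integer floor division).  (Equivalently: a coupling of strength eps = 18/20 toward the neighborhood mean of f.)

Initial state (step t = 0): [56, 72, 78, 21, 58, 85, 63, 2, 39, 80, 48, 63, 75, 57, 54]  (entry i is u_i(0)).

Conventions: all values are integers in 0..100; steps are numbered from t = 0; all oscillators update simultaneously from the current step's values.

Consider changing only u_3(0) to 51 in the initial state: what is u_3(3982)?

Answer: u_3(3982) = 23
Key observation: The state at step 32, [22, 22, 59, 64, 59, 22, 22, 59, 64, 59, 22, 22, 59, 64, 59], reappears at step 38: the system is in a cycle of period 6 from step 32 on.  Therefore the state at step 3982 equals the state at step 32 + ((3982 - 32) mod 6) = 34, which is [73, 73, 40, 23, 40, 73, 73, 40, 23, 40, 73, 73, 40, 23, 40].

Derivation:
t=0: [56, 72, 78, 51, 58, 85, 63, 2, 39, 80, 48, 63, 75, 57, 54]
t=1: [4, 5, 5, 23, 6, 4, 4, 22, 13, 23, 5, 4, 5, 23, 4]
t=2: [11, 10, 29, 28, 28, 19, 19, 19, 48, 19, 10, 11, 28, 28, 29]
t=3: [36, 37, 48, 48, 49, 33, 33, 42, 46, 42, 37, 36, 49, 48, 48]
t=4: [61, 60, 40, 25, 40, 79, 79, 49, 52, 49, 60, 61, 40, 25, 40]
t=5: [23, 23, 43, 58, 43, 4, 4, 41, 27, 41, 23, 23, 43, 58, 43]
t=6: [51, 51, 63, 57, 63, 46, 46, 66, 48, 66, 51, 51, 63, 57, 63]
t=7: [27, 27, 6, 5, 6, 36, 36, 26, 5, 26, 27, 27, 6, 5, 6]
t=8: [53, 53, 33, 12, 33, 65, 65, 32, 32, 32, 53, 53, 33, 12, 33]
t=9: [21, 21, 46, 56, 46, 20, 20, 56, 50, 56, 21, 21, 46, 56, 46]
t=10: [57, 57, 46, 49, 46, 36, 36, 57, 7, 57, 57, 57, 46, 49, 46]
t=11: [44, 44, 36, 50, 36, 30, 30, 67, 7, 67, 44, 44, 36, 50, 36]
t=12: [85, 85, 50, 41, 50, 65, 65, 54, 7, 54, 85, 85, 50, 41, 50]
t=13: [4, 4, 24, 36, 24, 4, 4, 9, 44, 9, 4, 4, 24, 36, 24]
t=14: [19, 19, 41, 71, 41, 12, 12, 49, 54, 49, 19, 19, 41, 71, 41]
t=15: [49, 49, 40, 43, 40, 28, 28, 48, 5, 48, 49, 49, 40, 43, 40]
t=16: [36, 36, 51, 72, 51, 22, 22, 55, 44, 55, 36, 36, 51, 72, 51]
t=17: [56, 56, 22, 26, 22, 53, 53, 36, 14, 36, 56, 56, 22, 26, 22]
t=18: [16, 16, 48, 47, 48, 23, 23, 38, 64, 38, 16, 16, 48, 47, 48]
t=19: [31, 31, 27, 3, 27, 51, 51, 22, 38, 22, 31, 31, 27, 3, 27]
t=20: [52, 52, 47, 47, 47, 43, 43, 51, 33, 51, 52, 52, 47, 47, 47]
t=21: [25, 25, 3, 16, 3, 35, 35, 38, 10, 38, 25, 25, 3, 16, 3]
t=22: [49, 49, 41, 20, 41, 68, 68, 34, 55, 34, 49, 49, 41, 20, 41]
t=23: [23, 23, 56, 55, 56, 20, 20, 50, 53, 50, 23, 23, 56, 55, 56]
t=24: [39, 39, 17, 7, 17, 39, 39, 15, 7, 15, 39, 39, 17, 7, 17]
t=25: [74, 74, 42, 25, 42, 73, 73, 43, 24, 43, 74, 74, 42, 25, 42]
t=26: [23, 23, 64, 70, 64, 24, 24, 63, 72, 63, 23, 23, 64, 70, 64]
t=27: [41, 41, 15, 5, 15, 41, 41, 16, 5, 16, 41, 41, 15, 5, 15]
t=28: [76, 76, 41, 21, 41, 77, 77, 41, 22, 41, 76, 76, 41, 21, 41]
t=29: [23, 23, 60, 66, 60, 23, 23, 60, 65, 60, 23, 23, 60, 66, 60]
t=30: [40, 40, 15, 5, 15, 40, 40, 15, 5, 15, 40, 40, 15, 5, 15]
t=31: [75, 75, 40, 21, 40, 75, 75, 40, 21, 40, 75, 75, 40, 21, 40]
t=32: [22, 22, 59, 64, 59, 22, 22, 59, 64, 59, 22, 22, 59, 64, 59]
t=33: [39, 39, 15, 6, 15, 39, 39, 15, 6, 15, 39, 39, 15, 6, 15]
t=34: [73, 73, 40, 23, 40, 73, 73, 40, 23, 40, 73, 73, 40, 23, 40]
t=35: [22, 22, 60, 67, 60, 22, 22, 60, 67, 60, 22, 22, 60, 67, 60]
t=36: [39, 39, 15, 5, 15, 39, 39, 15, 5, 15, 39, 39, 15, 5, 15]
t=37: [73, 73, 40, 21, 40, 73, 73, 40, 21, 40, 73, 73, 40, 21, 40]
t=38: [22, 22, 59, 64, 59, 22, 22, 59, 64, 59, 22, 22, 59, 64, 59]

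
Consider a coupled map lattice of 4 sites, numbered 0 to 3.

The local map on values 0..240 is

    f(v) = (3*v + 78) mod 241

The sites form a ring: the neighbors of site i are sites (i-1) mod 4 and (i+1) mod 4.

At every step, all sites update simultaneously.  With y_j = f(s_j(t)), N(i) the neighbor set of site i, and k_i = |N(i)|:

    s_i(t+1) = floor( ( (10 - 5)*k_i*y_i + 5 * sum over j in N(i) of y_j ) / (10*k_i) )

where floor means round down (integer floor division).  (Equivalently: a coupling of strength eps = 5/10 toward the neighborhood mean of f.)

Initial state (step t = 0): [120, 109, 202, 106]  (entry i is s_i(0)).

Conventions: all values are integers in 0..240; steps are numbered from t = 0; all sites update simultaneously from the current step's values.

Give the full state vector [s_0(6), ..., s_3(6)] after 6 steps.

Answer: [167, 169, 65, 62]

Derivation:
t=0: [120, 109, 202, 106]
t=1: [178, 181, 180, 177]
t=2: [131, 136, 134, 130]
t=3: [172, 119, 177, 230]
t=4: [115, 156, 123, 82]
t=5: [127, 129, 139, 138]
t=6: [167, 169, 65, 62]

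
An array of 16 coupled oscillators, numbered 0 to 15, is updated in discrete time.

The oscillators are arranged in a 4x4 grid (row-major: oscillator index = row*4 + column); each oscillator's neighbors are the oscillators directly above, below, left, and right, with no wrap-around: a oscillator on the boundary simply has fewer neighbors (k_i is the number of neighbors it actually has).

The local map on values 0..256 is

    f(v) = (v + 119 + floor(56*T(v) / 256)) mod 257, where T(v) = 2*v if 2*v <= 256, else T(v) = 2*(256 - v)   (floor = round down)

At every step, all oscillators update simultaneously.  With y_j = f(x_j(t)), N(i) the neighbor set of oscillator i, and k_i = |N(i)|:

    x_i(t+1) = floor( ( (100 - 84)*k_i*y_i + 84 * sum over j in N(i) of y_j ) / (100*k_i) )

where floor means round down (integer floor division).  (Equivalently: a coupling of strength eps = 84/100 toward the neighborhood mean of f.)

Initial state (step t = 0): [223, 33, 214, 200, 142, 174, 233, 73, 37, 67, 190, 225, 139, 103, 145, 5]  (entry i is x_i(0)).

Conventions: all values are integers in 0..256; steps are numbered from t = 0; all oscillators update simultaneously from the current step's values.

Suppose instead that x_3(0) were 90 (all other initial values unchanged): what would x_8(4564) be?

Simulating step by step:
t=0: [223, 33, 214, 90, 142, 174, 233, 73, 37, 67, 190, 225, 139, 103, 145, 5]
t=1: [107, 100, 160, 172, 104, 124, 115, 162, 117, 104, 112, 136, 84, 91, 69, 85]
t=2: [9, 34, 38, 65, 25, 17, 44, 51, 77, 73, 67, 100, 155, 170, 178, 151]
t=3: [155, 151, 184, 187, 165, 175, 180, 142, 159, 173, 136, 131, 134, 111, 107, 42]
t=4: [61, 68, 71, 67, 65, 68, 64, 64, 62, 54, 51, 86, 43, 41, 72, 54]
t=5: [212, 214, 215, 215, 210, 209, 210, 220, 197, 197, 213, 206, 190, 195, 193, 226]
t=6: [93, 92, 93, 95, 89, 90, 93, 92, 85, 87, 87, 95, 82, 82, 90, 87]
t=7: [249, 250, 252, 252, 246, 248, 249, 253, 241, 242, 248, 247, 238, 241, 242, 250]
t=8: [113, 114, 114, 115, 112, 112, 114, 114, 109, 110, 111, 113, 108, 109, 111, 111]
t=9: [24, 24, 25, 25, 21, 23, 23, 25, 19, 20, 22, 22, 17, 19, 20, 22]
t=10: [151, 153, 153, 154, 150, 150, 152, 152, 146, 148, 149, 151, 145, 145, 148, 148]
t=11: [58, 58, 59, 59, 57, 58, 58, 59, 56, 56, 57, 57, 55, 56, 56, 57]
t=12: [201, 202, 202, 203, 200, 200, 202, 201, 199, 199, 200, 200, 198, 198, 199, 199]
t=13: [86, 86, 87, 87, 86, 86, 86, 87, 85, 85, 85, 86, 85, 85, 85, 85]
t=14: [242, 242, 242, 244, 241, 241, 242, 242, 241, 241, 241, 242, 241, 241, 241, 241]
t=15: [109, 109, 110, 110, 109, 109, 109, 110, 109, 109, 109, 109, 109, 109, 109, 109]
t=16: [18, 18, 18, 20, 18, 18, 18, 18, 18, 18, 18, 18, 18, 18, 18, 18]
t=17: [144, 144, 144, 144, 144, 144, 144, 144, 144, 144, 144, 144, 144, 144, 144, 144]
t=18: [55, 55, 55, 55, 55, 55, 55, 55, 55, 55, 55, 55, 55, 55, 55, 55]
t=19: [198, 198, 198, 198, 198, 198, 198, 198, 198, 198, 198, 198, 198, 198, 198, 198]
t=20: [85, 85, 85, 85, 85, 85, 85, 85, 85, 85, 85, 85, 85, 85, 85, 85]
t=21: [241, 241, 241, 241, 241, 241, 241, 241, 241, 241, 241, 241, 241, 241, 241, 241]
t=22: [109, 109, 109, 109, 109, 109, 109, 109, 109, 109, 109, 109, 109, 109, 109, 109]
t=23: [18, 18, 18, 18, 18, 18, 18, 18, 18, 18, 18, 18, 18, 18, 18, 18]
t=24: [144, 144, 144, 144, 144, 144, 144, 144, 144, 144, 144, 144, 144, 144, 144, 144]

Answer: x_8(4564) = 241
Key observation: The state at step 17, [144, 144, 144, 144, 144, 144, 144, 144, 144, 144, 144, 144, 144, 144, 144, 144], reappears at step 24: the system is in a cycle of period 7 from step 17 on.  Therefore the state at step 4564 equals the state at step 17 + ((4564 - 17) mod 7) = 21, which is [241, 241, 241, 241, 241, 241, 241, 241, 241, 241, 241, 241, 241, 241, 241, 241].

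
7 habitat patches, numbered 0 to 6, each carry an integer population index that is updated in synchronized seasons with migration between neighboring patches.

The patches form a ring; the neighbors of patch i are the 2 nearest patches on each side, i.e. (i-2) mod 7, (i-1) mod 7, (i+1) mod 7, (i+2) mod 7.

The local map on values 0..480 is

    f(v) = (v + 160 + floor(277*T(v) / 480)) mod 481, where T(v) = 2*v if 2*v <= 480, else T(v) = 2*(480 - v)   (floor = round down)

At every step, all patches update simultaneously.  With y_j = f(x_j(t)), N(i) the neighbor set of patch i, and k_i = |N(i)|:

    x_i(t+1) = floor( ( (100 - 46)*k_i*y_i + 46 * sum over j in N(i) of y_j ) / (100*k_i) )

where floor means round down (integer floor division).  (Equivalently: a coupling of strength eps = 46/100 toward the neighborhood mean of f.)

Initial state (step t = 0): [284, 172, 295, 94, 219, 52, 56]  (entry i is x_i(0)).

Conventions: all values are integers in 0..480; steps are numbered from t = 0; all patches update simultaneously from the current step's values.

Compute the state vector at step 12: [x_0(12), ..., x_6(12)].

Simulating step by step:
t=0: [284, 172, 295, 94, 219, 52, 56]
t=1: [192, 143, 187, 271, 207, 259, 227]
t=2: [154, 313, 144, 202, 139, 170, 191]
t=3: [96, 178, 342, 194, 330, 101, 128]
t=4: [318, 157, 178, 143, 223, 327, 348]
t=5: [149, 111, 128, 301, 188, 212, 158]
t=6: [372, 344, 366, 221, 133, 161, 136]
t=7: [190, 206, 204, 178, 333, 154, 338]
t=8: [96, 117, 115, 83, 140, 64, 143]
t=9: [379, 404, 401, 363, 422, 348, 429]
t=10: [172, 170, 171, 174, 169, 175, 168]
t=11: [47, 46, 47, 50, 45, 50, 43]
t=12: [260, 259, 260, 264, 258, 263, 256]

Answer: [260, 259, 260, 264, 258, 263, 256]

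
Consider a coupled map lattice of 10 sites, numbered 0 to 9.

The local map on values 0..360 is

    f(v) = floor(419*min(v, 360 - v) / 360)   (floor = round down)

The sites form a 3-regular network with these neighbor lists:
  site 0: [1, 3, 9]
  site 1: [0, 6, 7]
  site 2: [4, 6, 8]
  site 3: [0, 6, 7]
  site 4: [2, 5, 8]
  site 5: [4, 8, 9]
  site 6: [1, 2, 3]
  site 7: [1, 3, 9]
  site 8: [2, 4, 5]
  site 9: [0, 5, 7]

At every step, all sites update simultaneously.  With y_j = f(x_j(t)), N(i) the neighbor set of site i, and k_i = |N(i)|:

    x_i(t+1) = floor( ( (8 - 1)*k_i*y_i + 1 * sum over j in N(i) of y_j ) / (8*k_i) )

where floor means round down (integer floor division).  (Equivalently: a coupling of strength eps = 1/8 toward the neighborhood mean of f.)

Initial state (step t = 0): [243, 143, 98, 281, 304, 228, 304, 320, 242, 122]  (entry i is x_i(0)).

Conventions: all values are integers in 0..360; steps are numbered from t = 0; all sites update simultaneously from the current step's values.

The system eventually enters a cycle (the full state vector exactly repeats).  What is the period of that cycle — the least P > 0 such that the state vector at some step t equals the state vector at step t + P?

Answer: 4
Key observation: The state at step 54, [208, 208, 208, 208, 208, 208, 208, 208, 208, 208], reappears at step 58 — and no state repeats earlier — so the cycle the system enters has period 4.

Derivation:
t=0: [243, 143, 98, 281, 304, 228, 304, 320, 242, 122]
t=1: [135, 155, 110, 89, 73, 148, 72, 56, 133, 137]
t=2: [155, 170, 125, 102, 92, 167, 89, 75, 150, 155]
t=3: [178, 187, 142, 118, 115, 188, 109, 96, 170, 176]
t=4: [203, 194, 163, 138, 139, 197, 131, 119, 193, 200]
t=5: [181, 188, 186, 159, 164, 187, 155, 143, 192, 183]
t=6: [206, 198, 200, 184, 191, 200, 181, 169, 195, 204]
t=7: [180, 188, 187, 202, 195, 186, 206, 195, 191, 181]
t=8: [207, 199, 199, 184, 192, 201, 180, 192, 196, 207]
t=9: [179, 187, 188, 202, 194, 185, 206, 194, 189, 179]
t=10: [206, 200, 198, 184, 193, 202, 180, 193, 198, 207]
t=11: [180, 187, 189, 202, 193, 183, 206, 193, 188, 178]
t=12: [207, 200, 198, 184, 194, 205, 180, 194, 199, 206]
t=13: [179, 186, 189, 202, 192, 180, 206, 192, 187, 179]
t=14: [206, 201, 198, 184, 196, 208, 180, 195, 201, 207]
t=15: [180, 186, 188, 202, 189, 177, 206, 191, 184, 178]
t=16: [207, 201, 199, 184, 199, 205, 181, 196, 203, 206]
t=17: [179, 185, 187, 202, 186, 180, 206, 189, 182, 179]
t=18: [206, 202, 200, 184, 202, 208, 181, 198, 206, 207]
t=19: [180, 184, 186, 202, 182, 176, 205, 188, 179, 178]
t=20: [207, 203, 201, 184, 206, 204, 182, 199, 207, 206]
t=21: [179, 183, 185, 202, 179, 180, 204, 187, 178, 179]
t=22: [206, 204, 202, 184, 207, 208, 183, 200, 206, 207]
t=23: [180, 182, 183, 202, 178, 176, 203, 186, 179, 178]
t=24: [207, 205, 205, 184, 206, 204, 184, 201, 207, 206]
t=25: [179, 181, 180, 202, 179, 180, 202, 185, 178, 179]
t=26: [206, 206, 207, 184, 208, 208, 185, 202, 207, 207]
t=27: [180, 180, 178, 202, 176, 176, 201, 183, 177, 178]
t=28: [207, 207, 205, 185, 204, 204, 186, 205, 205, 206]
t=29: [179, 179, 180, 200, 180, 180, 200, 180, 180, 179]
t=30: [207, 207, 208, 187, 209, 208, 187, 207, 209, 208]
t=31: [178, 178, 176, 199, 175, 175, 199, 178, 175, 176]
t=32: [206, 206, 203, 188, 203, 203, 188, 206, 203, 204]
t=33: [179, 179, 182, 198, 182, 181, 198, 179, 182, 180]
t=34: [207, 207, 206, 189, 207, 207, 189, 207, 207, 208]
t=35: [178, 178, 179, 197, 178, 177, 197, 178, 178, 176]
t=36: [206, 206, 207, 190, 207, 206, 190, 206, 207, 204]
t=37: [179, 179, 178, 195, 178, 179, 195, 179, 178, 180]
t=38: [207, 207, 206, 193, 207, 207, 193, 207, 207, 208]
t=39: [178, 178, 179, 192, 178, 177, 192, 178, 178, 176]
t=40: [206, 206, 207, 196, 207, 206, 196, 206, 207, 204]
t=41: [179, 179, 178, 189, 178, 179, 189, 179, 178, 180]
t=42: [207, 207, 206, 199, 207, 207, 199, 207, 207, 208]
t=43: [178, 178, 179, 186, 178, 177, 186, 178, 178, 176]
t=44: [206, 206, 207, 202, 207, 206, 202, 206, 207, 204]
t=45: [179, 179, 178, 182, 178, 179, 182, 179, 178, 180]
t=46: [208, 207, 207, 207, 207, 207, 207, 208, 207, 208]
t=47: [176, 177, 178, 177, 178, 177, 178, 176, 178, 176]
t=48: [204, 205, 207, 205, 206, 206, 206, 204, 206, 204]
t=49: [180, 180, 178, 180, 178, 179, 179, 180, 178, 180]
t=50: [209, 208, 207, 208, 207, 207, 208, 209, 207, 208]
t=51: [175, 175, 177, 175, 178, 177, 176, 175, 178, 176]
t=52: [203, 203, 206, 203, 206, 206, 204, 203, 206, 204]
t=53: [181, 181, 179, 181, 179, 179, 181, 181, 179, 181]
t=54: [208, 208, 208, 208, 208, 208, 208, 208, 208, 208]
t=55: [176, 176, 176, 176, 176, 176, 176, 176, 176, 176]
t=56: [204, 204, 204, 204, 204, 204, 204, 204, 204, 204]
t=57: [181, 181, 181, 181, 181, 181, 181, 181, 181, 181]
t=58: [208, 208, 208, 208, 208, 208, 208, 208, 208, 208]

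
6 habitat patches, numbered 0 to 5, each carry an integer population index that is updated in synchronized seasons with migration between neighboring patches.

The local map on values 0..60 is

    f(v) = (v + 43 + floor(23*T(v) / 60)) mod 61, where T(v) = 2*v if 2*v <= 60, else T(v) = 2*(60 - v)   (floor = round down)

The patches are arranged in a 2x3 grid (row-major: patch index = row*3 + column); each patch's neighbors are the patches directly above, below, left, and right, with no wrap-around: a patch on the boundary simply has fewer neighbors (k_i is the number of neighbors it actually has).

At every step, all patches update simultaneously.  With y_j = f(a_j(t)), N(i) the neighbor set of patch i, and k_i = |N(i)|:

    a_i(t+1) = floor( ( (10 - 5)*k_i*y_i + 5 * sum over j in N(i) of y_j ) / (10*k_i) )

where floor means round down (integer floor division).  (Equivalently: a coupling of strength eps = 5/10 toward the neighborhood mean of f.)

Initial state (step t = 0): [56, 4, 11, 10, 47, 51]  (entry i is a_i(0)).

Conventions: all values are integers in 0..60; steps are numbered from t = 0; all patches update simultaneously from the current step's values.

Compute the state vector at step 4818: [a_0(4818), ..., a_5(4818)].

Answer: [36, 36, 36, 36, 36, 36]
Key observation: The state at step 5, [36, 36, 36, 36, 36, 36], reappears at step 6: the system is in a cycle of period 1 from step 5 on.  Therefore the state at step 4818 equals the state at step 5 + ((4818 - 5) mod 1) = 5, which is [36, 36, 36, 36, 36, 36].

Derivation:
t=0: [56, 4, 11, 10, 47, 51]
t=1: [48, 38, 22, 49, 43, 29]
t=2: [38, 34, 27, 38, 37, 31]
t=3: [35, 34, 32, 36, 35, 33]
t=4: [35, 35, 35, 36, 35, 35]
t=5: [36, 36, 36, 36, 36, 36]
t=6: [36, 36, 36, 36, 36, 36]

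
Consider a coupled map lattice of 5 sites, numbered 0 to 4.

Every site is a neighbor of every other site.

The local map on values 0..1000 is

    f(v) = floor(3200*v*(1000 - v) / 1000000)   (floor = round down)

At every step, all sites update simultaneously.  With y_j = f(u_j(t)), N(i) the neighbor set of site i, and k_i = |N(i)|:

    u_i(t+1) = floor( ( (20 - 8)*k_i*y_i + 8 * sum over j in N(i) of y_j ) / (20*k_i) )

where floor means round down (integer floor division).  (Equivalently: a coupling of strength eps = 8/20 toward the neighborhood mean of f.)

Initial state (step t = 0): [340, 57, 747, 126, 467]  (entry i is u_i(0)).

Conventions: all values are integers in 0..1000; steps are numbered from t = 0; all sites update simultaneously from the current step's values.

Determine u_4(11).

Answer: u_4(11) = 515

Derivation:
t=0: [340, 57, 747, 126, 467]
t=1: [623, 350, 566, 440, 662]
t=2: [752, 740, 769, 770, 734]
t=3: [594, 604, 580, 579, 608]
t=4: [771, 768, 775, 775, 766]
t=5: [564, 567, 561, 561, 568]
t=6: [786, 785, 787, 787, 785]
t=7: [538, 539, 537, 537, 539]
t=8: [795, 795, 795, 795, 795]
t=9: [521, 521, 521, 521, 521]
t=10: [798, 798, 798, 798, 798]
t=11: [515, 515, 515, 515, 515]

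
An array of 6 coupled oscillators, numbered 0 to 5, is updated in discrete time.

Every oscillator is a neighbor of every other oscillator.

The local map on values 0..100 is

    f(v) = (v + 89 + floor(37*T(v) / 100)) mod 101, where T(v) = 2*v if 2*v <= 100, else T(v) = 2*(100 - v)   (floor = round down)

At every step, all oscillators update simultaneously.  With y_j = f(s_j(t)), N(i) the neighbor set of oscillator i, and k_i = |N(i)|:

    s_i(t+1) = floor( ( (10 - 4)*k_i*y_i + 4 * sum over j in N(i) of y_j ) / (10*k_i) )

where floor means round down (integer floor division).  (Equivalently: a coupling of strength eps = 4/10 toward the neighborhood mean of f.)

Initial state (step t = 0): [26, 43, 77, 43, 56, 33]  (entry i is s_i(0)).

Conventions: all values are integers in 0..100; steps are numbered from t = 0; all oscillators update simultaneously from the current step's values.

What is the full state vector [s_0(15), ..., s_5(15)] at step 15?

Simulating step by step:
t=0: [26, 43, 77, 43, 56, 33]
t=1: [45, 61, 71, 61, 68, 52]
t=2: [70, 76, 77, 76, 77, 75]
t=3: [80, 81, 81, 81, 81, 81]
t=4: [82, 82, 82, 82, 82, 82]
t=5: [83, 83, 83, 83, 83, 83]
t=6: [83, 83, 83, 83, 83, 83]
t=7: [83, 83, 83, 83, 83, 83]
t=8: [83, 83, 83, 83, 83, 83]
t=9: [83, 83, 83, 83, 83, 83]
t=10: [83, 83, 83, 83, 83, 83]
t=11: [83, 83, 83, 83, 83, 83]
t=12: [83, 83, 83, 83, 83, 83]
t=13: [83, 83, 83, 83, 83, 83]
t=14: [83, 83, 83, 83, 83, 83]
t=15: [83, 83, 83, 83, 83, 83]

Answer: [83, 83, 83, 83, 83, 83]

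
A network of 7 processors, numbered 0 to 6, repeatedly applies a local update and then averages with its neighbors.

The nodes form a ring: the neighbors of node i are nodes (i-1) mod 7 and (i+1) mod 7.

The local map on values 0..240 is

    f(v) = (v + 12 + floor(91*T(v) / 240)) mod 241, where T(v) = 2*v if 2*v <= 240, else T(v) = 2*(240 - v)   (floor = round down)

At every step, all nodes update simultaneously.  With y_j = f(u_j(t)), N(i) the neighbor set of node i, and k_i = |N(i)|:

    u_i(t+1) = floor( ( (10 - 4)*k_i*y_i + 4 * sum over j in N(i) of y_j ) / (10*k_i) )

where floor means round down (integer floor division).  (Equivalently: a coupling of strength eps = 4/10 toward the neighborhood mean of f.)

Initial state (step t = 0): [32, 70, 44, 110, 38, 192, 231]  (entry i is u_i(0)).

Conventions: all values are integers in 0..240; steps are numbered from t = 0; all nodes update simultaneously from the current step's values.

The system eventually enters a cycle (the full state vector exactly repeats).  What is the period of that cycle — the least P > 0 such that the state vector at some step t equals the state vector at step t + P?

Simulating step by step:
t=0: [32, 70, 44, 110, 38, 192, 231]
t=1: [69, 112, 121, 156, 135, 161, 66]
t=2: [147, 196, 221, 228, 228, 210, 149]
t=3: [183, 47, 5, 7, 7, 49, 184]
t=4: [209, 108, 35, 23, 38, 111, 210]
t=5: [42, 135, 94, 61, 98, 140, 43]
t=6: [113, 188, 175, 143, 179, 190, 114]
t=7: [216, 232, 235, 231, 235, 233, 217]
t=8: [5, 8, 8, 8, 8, 8, 5]
t=9: [21, 24, 26, 26, 26, 24, 21]
t=10: [49, 53, 56, 57, 56, 53, 49]
t=11: [99, 104, 109, 111, 109, 104, 99]
t=12: [187, 194, 202, 205, 202, 194, 187]
t=13: [239, 192, 49, 1, 49, 192, 239]
t=14: [56, 165, 109, 47, 109, 165, 56]
t=15: [134, 202, 187, 137, 187, 202, 134]
t=16: [181, 93, 189, 231, 189, 93, 181]
t=17: [224, 200, 180, 100, 180, 200, 224]
t=18: [5, 49, 179, 207, 179, 49, 5]
t=19: [35, 110, 162, 96, 162, 110, 35]
t=20: [99, 184, 216, 201, 216, 184, 99]
t=21: [196, 181, 50, 2, 50, 181, 196]
t=22: [47, 162, 109, 48, 109, 162, 47]
t=23: [121, 199, 187, 138, 187, 199, 121]
t=24: [178, 93, 189, 231, 189, 93, 178]
t=25: [224, 200, 180, 100, 180, 200, 224]

Answer: 8
Key observation: The state at step 17, [224, 200, 180, 100, 180, 200, 224], reappears at step 25 — and no state repeats earlier — so the cycle the system enters has period 8.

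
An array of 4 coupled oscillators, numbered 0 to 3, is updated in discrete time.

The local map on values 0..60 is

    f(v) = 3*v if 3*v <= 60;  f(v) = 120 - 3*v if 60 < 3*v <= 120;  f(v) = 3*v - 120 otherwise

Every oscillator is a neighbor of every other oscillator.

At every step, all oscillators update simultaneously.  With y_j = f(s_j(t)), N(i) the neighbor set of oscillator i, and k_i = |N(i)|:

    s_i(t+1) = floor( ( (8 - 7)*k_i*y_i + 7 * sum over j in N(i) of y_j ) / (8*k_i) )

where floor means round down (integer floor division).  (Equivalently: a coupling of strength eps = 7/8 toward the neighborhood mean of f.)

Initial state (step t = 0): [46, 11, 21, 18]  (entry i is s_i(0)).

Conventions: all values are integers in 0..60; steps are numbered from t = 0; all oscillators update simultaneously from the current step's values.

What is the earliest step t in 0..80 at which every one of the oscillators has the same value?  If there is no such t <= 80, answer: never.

Answer: 4
Key observation: Synchronization is absorbing here: once all oscillators are equal they stay equal, and step 4 is the first all-equal step.

Derivation:
t=0: [46, 11, 21, 18]  (not all equal)
t=1: [44, 41, 37, 38]  (not all equal)
t=2: [6, 8, 7, 7]  (not all equal)
t=3: [21, 20, 21, 21]  (not all equal)
t=4: [57, 57, 57, 57]  (all equal)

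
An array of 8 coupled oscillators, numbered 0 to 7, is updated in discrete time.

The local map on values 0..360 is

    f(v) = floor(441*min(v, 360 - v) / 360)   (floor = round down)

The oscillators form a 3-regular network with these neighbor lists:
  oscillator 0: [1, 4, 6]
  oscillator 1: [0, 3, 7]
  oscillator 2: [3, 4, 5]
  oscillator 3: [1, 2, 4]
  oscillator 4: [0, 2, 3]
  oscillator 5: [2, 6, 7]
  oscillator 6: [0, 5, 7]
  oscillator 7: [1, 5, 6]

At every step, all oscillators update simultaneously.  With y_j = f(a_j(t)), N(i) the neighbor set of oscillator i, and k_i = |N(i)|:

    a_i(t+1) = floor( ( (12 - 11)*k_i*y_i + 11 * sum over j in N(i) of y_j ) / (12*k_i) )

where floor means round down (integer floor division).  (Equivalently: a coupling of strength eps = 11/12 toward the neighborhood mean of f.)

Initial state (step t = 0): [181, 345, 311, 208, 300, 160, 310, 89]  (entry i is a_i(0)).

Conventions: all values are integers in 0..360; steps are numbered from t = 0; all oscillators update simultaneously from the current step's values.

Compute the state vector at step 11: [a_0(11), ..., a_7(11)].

Answer: [219, 215, 217, 218, 216, 218, 216, 219]

Derivation:
t=0: [181, 345, 311, 208, 300, 160, 310, 89]
t=1: [64, 158, 144, 61, 148, 86, 165, 93]
t=2: [182, 97, 124, 174, 115, 158, 107, 162]
t=3: [137, 202, 179, 142, 189, 162, 197, 151]
t=4: [197, 176, 195, 204, 188, 200, 184, 195]
t=5: [212, 198, 199, 207, 198, 205, 200, 208]
t=6: [195, 185, 191, 196, 189, 192, 186, 193]
t=7: [211, 203, 204, 209, 203, 207, 204, 210]
t=8: [190, 183, 187, 191, 186, 188, 184, 189]
t=9: [214, 208, 210, 212, 209, 211, 209, 213]
t=10: [184, 180, 182, 184, 180, 182, 180, 183]
t=11: [219, 215, 217, 218, 216, 218, 216, 219]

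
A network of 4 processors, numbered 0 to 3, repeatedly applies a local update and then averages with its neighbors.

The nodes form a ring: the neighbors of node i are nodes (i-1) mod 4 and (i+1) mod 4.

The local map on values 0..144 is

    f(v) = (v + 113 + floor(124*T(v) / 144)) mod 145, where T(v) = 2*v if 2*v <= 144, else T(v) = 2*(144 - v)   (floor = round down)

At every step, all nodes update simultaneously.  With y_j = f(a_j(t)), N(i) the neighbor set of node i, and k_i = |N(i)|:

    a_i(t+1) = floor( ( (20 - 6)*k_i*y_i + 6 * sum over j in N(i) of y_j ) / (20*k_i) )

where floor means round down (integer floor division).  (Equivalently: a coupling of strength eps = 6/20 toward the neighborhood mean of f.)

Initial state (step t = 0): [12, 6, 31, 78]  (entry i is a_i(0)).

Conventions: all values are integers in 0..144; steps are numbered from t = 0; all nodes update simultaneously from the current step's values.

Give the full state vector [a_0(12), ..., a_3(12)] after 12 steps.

Answer: [41, 74, 125, 110]

Derivation:
t=0: [12, 6, 31, 78]
t=1: [21, 98, 57, 17]
t=2: [19, 22, 88, 32]
t=3: [25, 22, 17, 42]
t=4: [41, 26, 26, 64]
t=5: [82, 44, 53, 116]
t=6: [40, 79, 111, 110]
t=7: [75, 40, 116, 126]
t=8: [41, 75, 122, 109]
t=9: [78, 42, 111, 126]
t=10: [40, 79, 125, 109]
t=11: [75, 39, 110, 126]
t=12: [41, 74, 125, 110]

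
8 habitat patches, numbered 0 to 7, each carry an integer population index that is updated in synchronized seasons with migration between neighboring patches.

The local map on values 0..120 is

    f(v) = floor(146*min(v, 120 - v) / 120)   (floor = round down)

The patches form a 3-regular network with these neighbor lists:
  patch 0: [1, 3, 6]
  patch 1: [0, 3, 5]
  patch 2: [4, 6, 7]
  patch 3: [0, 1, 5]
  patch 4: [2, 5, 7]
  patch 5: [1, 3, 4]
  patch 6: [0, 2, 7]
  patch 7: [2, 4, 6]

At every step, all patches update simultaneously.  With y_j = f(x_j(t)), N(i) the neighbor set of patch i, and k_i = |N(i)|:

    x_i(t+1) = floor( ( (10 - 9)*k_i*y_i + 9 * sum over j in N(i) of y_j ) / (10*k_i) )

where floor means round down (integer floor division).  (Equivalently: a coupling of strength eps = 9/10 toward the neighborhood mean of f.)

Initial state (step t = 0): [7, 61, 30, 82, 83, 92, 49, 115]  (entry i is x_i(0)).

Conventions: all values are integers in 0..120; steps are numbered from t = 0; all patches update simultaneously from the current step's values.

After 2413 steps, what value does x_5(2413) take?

Answer: x_5(2413) = 71
Key observation: The state at step 11, [69, 69, 71, 69, 70, 69, 70, 71], reappears at step 23: the system is in a cycle of period 12 from step 11 on.  Therefore the state at step 2413 equals the state at step 11 + ((2413 - 11) mod 12) = 13, which is [71, 70, 72, 70, 71, 71, 71, 72].

Derivation:
t=0: [7, 61, 30, 82, 83, 92, 49, 115]
t=1: [53, 33, 36, 38, 27, 52, 20, 42]
t=2: [39, 55, 36, 54, 50, 41, 49, 34]
t=3: [61, 54, 52, 55, 45, 62, 45, 52]
t=4: [62, 68, 57, 68, 64, 62, 64, 57]
t=5: [65, 67, 68, 67, 69, 65, 69, 68]
t=6: [63, 65, 62, 65, 63, 63, 63, 62]
t=7: [67, 67, 69, 67, 69, 67, 69, 69]
t=8: [63, 64, 62, 64, 62, 63, 62, 62]
t=9: [68, 68, 70, 68, 69, 68, 69, 70]
t=10: [62, 63, 61, 63, 61, 62, 61, 61]
t=11: [69, 69, 71, 69, 70, 69, 70, 71]
t=12: [61, 62, 59, 62, 60, 61, 60, 59]
t=13: [71, 70, 72, 70, 71, 71, 71, 72]
t=14: [59, 59, 58, 59, 58, 59, 58, 58]
t=15: [70, 71, 70, 71, 70, 70, 70, 70]
t=16: [59, 59, 60, 59, 60, 59, 60, 60]
t=17: [71, 71, 73, 71, 72, 71, 72, 73]
t=18: [58, 59, 57, 59, 57, 58, 57, 57]
t=19: [70, 70, 69, 70, 69, 70, 69, 69]
t=20: [60, 60, 62, 60, 61, 60, 61, 62]
t=21: [72, 73, 70, 73, 71, 72, 71, 70]
t=22: [57, 57, 59, 57, 59, 57, 59, 59]
t=23: [69, 69, 71, 69, 70, 69, 70, 71]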